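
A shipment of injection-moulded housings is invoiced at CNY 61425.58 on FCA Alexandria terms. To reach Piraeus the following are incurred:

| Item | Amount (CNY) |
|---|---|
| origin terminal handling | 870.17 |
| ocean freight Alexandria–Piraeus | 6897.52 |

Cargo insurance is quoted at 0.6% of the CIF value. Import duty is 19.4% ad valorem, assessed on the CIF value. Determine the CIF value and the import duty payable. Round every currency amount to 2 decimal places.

CIF value: CNY 69610.94; import duty: CNY 13504.52

Let C be the CIF value. C = FCA price + pre-shipment costs + freight + 0.6% × C
C − 0.6% × C = 61425.58 + 870.17 + 6897.52
0.994 × C = 69193.27
C = 69193.27 / 0.994 = 69610.94
Insurance premium = 0.6% × 69610.94 = 417.67
Import duty = 69610.94 × 19.4% = 13504.52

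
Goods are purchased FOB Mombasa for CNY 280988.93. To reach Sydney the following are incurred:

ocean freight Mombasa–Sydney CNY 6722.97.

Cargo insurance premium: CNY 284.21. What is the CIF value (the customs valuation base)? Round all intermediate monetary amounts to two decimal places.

CIF = FOB price + freight + insurance
CIF = 280988.93 + 6722.97 + 284.21 = 287996.11

CIF value: CNY 287996.11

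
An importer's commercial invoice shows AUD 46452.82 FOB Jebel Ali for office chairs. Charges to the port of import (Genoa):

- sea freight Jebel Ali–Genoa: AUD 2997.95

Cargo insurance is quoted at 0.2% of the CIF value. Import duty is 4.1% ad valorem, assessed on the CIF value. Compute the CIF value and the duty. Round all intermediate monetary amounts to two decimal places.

CIF value: AUD 49549.87; import duty: AUD 2031.54

Let C be the CIF value. C = FOB price + freight + 0.2% × C
C − 0.2% × C = 46452.82 + 2997.95
0.998 × C = 49450.77
C = 49450.77 / 0.998 = 49549.87
Insurance premium = 0.2% × 49549.87 = 99.10
Import duty = 49549.87 × 4.1% = 2031.54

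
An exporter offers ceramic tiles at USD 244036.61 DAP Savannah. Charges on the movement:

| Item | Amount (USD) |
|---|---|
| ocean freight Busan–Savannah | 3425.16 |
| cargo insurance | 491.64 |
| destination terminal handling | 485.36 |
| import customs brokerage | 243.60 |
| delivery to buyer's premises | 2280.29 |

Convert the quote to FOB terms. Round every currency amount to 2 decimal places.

Not relevant to the conversion: brokerage — on the buyer under both terms; not part of either seller's price.
From DAP to FOB, the seller no longer bears: freight, insurance, destination terminal, delivery.
FOB price = 244036.61 − 3425.16 − 491.64 − 485.36 − 2280.29 = 237354.16

FOB price: USD 237354.16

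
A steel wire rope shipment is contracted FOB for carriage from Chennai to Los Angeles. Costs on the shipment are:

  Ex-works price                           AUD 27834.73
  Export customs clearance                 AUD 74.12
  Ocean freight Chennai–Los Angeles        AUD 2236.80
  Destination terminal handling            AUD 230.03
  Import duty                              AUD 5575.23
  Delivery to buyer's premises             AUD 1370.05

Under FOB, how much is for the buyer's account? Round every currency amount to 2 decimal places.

FOB: the seller bears costs until goods are on board at the origin port; the buyer bears freight, insurance and all costs thereafter.
Seller's account: goods 27834.73 + export clearance 74.12 = 27908.85
Buyer's account: freight 2236.80 + destination terminal 230.03 + duty 5575.23 + delivery 1370.05 = 9412.11

Buyer's account: AUD 9412.11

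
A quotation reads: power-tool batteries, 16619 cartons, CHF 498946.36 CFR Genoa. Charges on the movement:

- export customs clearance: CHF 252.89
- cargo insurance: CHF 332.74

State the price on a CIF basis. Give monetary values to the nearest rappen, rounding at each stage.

CIF price: CHF 499279.10

Not relevant to the conversion: export clearance — on the seller under both CFR and CIF; already in the CFR price and stays in the CIF price.
From CFR to CIF, the seller additionally bears: insurance.
CIF price = 498946.36 + 332.74 = 499279.10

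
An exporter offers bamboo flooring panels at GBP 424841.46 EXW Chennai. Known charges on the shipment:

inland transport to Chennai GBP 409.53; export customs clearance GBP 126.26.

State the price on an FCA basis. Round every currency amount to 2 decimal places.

From EXW to FCA, the seller additionally bears: inland to port, export clearance.
FCA price = 424841.46 + 409.53 + 126.26 = 425377.25

FCA price: GBP 425377.25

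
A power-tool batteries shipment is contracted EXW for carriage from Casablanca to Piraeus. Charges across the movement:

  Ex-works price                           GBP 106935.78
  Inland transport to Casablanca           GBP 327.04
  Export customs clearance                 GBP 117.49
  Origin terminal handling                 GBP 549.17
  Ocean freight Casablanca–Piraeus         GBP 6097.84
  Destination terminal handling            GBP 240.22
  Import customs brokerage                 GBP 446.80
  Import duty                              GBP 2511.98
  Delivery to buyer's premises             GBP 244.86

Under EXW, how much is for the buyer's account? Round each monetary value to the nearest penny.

EXW: the seller makes goods available at their premises; the buyer bears all onward costs.
Seller's account: goods 106935.78 = 106935.78
Buyer's account: inland to port 327.04 + export clearance 117.49 + origin terminal 549.17 + freight 6097.84 + destination terminal 240.22 + brokerage 446.80 + duty 2511.98 + delivery 244.86 = 10535.40

Buyer's account: GBP 10535.40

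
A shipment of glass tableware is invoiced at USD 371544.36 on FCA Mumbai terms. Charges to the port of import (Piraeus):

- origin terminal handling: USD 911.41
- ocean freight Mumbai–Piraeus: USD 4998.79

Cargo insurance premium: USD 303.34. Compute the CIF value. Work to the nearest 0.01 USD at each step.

CIF = FCA price + pre-shipment costs + freight + insurance
CIF = 371544.36 + 911.41 + 4998.79 + 303.34 = 377757.90

CIF value: USD 377757.90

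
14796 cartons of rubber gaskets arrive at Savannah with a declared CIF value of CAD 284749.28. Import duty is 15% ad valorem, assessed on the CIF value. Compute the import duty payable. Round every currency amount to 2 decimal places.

Import duty = 284749.28 × 15% = 42712.39

Import duty: CAD 42712.39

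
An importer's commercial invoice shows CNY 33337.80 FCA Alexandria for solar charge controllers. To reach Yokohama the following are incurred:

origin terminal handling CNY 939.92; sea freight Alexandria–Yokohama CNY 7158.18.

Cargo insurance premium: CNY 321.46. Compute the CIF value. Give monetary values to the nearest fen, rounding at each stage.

CIF = FCA price + pre-shipment costs + freight + insurance
CIF = 33337.80 + 939.92 + 7158.18 + 321.46 = 41757.36

CIF value: CNY 41757.36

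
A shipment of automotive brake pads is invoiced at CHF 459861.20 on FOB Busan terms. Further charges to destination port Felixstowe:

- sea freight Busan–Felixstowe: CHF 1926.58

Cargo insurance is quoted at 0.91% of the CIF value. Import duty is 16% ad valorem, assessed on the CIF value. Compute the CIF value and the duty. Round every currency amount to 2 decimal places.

Let C be the CIF value. C = FOB price + freight + 0.91% × C
C − 0.91% × C = 459861.20 + 1926.58
0.9909 × C = 461787.78
C = 461787.78 / 0.9909 = 466028.64
Insurance premium = 0.91% × 466028.64 = 4240.86
Import duty = 466028.64 × 16% = 74564.58

CIF value: CHF 466028.64; import duty: CHF 74564.58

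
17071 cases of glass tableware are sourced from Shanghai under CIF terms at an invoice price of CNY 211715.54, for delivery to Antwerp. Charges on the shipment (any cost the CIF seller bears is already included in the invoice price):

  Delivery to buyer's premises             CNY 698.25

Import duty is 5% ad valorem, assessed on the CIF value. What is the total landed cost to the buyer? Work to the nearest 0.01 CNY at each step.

CIF: the seller pays costs through ocean freight and marine insurance to the destination port.
The CIF price already equals the CIF value: 211715.54
Import duty = 211715.54 × 5% = 10585.78
Buyer bears: delivery 698.25 + duty 10585.78 = 11284.03
Landed cost = invoice 211715.54 + 11284.03 = 222999.57

Total landed cost: CNY 222999.57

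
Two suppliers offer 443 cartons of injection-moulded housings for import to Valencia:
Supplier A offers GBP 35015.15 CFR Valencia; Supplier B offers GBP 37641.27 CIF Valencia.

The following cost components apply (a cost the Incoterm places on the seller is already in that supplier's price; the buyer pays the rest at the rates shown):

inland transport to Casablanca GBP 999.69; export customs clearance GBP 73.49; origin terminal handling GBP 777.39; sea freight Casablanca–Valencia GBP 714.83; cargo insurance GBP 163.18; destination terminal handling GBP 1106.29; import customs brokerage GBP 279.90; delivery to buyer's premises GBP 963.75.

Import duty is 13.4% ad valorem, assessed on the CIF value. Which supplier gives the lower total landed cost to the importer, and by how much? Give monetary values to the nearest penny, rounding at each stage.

Supplier A (CFR):
CIF value = CFR price + insurance = 35015.15 + 163.18 = 35178.33
Import duty = 35178.33 × 13.4% = 4713.90
Buyer bears (A): 163.18 + 1106.29 + 279.90 + 963.75 = 2513.12
Landed cost (A) = invoice 35015.15 + 2513.12 + duty 4713.90 = 42242.17
Supplier B (CIF):
The CIF price already equals the CIF value: 37641.27
Import duty = 37641.27 × 13.4% = 5043.93
Buyer bears (B): 1106.29 + 279.90 + 963.75 = 2349.94
Landed cost (B) = invoice 37641.27 + 2349.94 + duty 5043.93 = 45035.14
Difference = |42242.17 − 45035.14| = 2792.97

Supplier A is cheaper by GBP 2792.97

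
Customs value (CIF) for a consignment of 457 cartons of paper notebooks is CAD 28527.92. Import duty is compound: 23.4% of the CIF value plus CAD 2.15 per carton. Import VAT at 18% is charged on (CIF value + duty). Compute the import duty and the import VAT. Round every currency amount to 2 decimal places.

Import duty: CAD 7658.08; import VAT: CAD 6513.48

Ad valorem component: 28527.92 × 23.4% = 6675.53
Specific component: 457 × 2.15 = 982.55
Import duty = 6675.53 + 982.55 = 7658.08
VAT base = CIF + duty = 28527.92 + 7658.08 = 36186.00
Import VAT = 36186.00 × 18% = 6513.48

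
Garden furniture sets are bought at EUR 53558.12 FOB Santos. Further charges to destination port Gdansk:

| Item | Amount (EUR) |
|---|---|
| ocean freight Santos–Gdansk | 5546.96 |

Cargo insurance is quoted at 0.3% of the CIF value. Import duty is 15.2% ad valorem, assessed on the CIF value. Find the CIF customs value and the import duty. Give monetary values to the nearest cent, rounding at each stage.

Let C be the CIF value. C = FOB price + freight + 0.3% × C
C − 0.3% × C = 53558.12 + 5546.96
0.997 × C = 59105.08
C = 59105.08 / 0.997 = 59282.93
Insurance premium = 0.3% × 59282.93 = 177.85
Import duty = 59282.93 × 15.2% = 9011.01

CIF value: EUR 59282.93; import duty: EUR 9011.01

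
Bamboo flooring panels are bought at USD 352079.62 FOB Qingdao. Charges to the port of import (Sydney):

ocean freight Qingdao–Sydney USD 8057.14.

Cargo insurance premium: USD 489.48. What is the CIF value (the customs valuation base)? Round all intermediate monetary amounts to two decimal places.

CIF value: USD 360626.24

CIF = FOB price + freight + insurance
CIF = 352079.62 + 8057.14 + 489.48 = 360626.24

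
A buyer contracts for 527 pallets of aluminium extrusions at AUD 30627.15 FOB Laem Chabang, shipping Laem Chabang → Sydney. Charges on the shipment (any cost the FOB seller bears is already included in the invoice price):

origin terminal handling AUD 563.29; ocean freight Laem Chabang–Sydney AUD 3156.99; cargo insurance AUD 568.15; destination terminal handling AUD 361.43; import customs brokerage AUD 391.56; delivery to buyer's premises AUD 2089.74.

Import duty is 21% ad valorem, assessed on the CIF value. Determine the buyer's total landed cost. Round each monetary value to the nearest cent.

FOB: the seller bears costs until goods are on board at the origin port; the buyer bears freight, insurance and all costs thereafter.
Already in the invoice (seller's account under FOB): origin terminal — exclude.
CIF value = FOB price + freight + insurance = 30627.15 + 3156.99 + 568.15 = 34352.29
Import duty = 34352.29 × 21% = 7213.98
Buyer bears: freight 3156.99 + insurance 568.15 + destination terminal 361.43 + brokerage 391.56 + delivery 2089.74 + duty 7213.98 = 13781.85
Landed cost = invoice 30627.15 + 13781.85 = 44409.00

Total landed cost: AUD 44409.00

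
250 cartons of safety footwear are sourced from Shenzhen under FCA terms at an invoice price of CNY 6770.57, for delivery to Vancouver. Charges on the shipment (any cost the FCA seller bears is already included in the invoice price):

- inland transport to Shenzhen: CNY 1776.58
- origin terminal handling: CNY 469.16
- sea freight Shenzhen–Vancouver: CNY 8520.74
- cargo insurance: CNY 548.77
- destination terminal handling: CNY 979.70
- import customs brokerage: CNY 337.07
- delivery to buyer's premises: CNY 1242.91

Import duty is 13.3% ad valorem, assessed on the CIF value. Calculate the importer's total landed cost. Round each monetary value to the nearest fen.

Total landed cost: CNY 21038.05

FCA: the seller delivers export-cleared goods to the carrier; the buyer bears costs from that point.
Already in the invoice (seller's account under FCA): inland to port — exclude.
CIF value = FCA price + origin terminal + freight + insurance = 6770.57 + 469.16 + 8520.74 + 548.77 = 16309.24
Import duty = 16309.24 × 13.3% = 2169.13
Buyer bears: origin terminal 469.16 + freight 8520.74 + insurance 548.77 + destination terminal 979.70 + brokerage 337.07 + delivery 1242.91 + duty 2169.13 = 14267.48
Landed cost = invoice 6770.57 + 14267.48 = 21038.05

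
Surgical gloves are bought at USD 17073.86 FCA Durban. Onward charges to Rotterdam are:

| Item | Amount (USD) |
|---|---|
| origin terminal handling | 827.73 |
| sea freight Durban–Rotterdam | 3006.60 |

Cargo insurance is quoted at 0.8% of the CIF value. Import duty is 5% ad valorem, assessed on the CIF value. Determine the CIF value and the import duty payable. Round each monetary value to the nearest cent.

Let C be the CIF value. C = FCA price + pre-shipment costs + freight + 0.8% × C
C − 0.8% × C = 17073.86 + 827.73 + 3006.60
0.992 × C = 20908.19
C = 20908.19 / 0.992 = 21076.80
Insurance premium = 0.8% × 21076.80 = 168.61
Import duty = 21076.80 × 5% = 1053.84

CIF value: USD 21076.80; import duty: USD 1053.84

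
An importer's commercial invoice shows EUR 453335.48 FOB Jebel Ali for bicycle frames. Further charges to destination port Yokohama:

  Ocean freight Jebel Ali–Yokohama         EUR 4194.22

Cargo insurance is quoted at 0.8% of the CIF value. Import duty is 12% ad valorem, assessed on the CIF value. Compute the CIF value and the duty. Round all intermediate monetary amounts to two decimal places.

Let C be the CIF value. C = FOB price + freight + 0.8% × C
C − 0.8% × C = 453335.48 + 4194.22
0.992 × C = 457529.70
C = 457529.70 / 0.992 = 461219.46
Insurance premium = 0.8% × 461219.46 = 3689.76
Import duty = 461219.46 × 12% = 55346.34

CIF value: EUR 461219.46; import duty: EUR 55346.34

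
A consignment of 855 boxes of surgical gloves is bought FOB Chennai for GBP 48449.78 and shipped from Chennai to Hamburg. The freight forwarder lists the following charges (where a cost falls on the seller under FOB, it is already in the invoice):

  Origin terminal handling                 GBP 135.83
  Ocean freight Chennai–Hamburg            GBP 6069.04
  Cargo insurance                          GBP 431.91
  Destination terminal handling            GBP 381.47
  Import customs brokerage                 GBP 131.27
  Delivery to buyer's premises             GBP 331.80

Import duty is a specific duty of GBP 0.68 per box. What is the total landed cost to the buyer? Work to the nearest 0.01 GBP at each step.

FOB: the seller bears costs until goods are on board at the origin port; the buyer bears freight, insurance and all costs thereafter.
Already in the invoice (seller's account under FOB): origin terminal — exclude.
CIF value = FOB price + freight + insurance = 48449.78 + 6069.04 + 431.91 = 54950.73
Import duty = 855 × 0.68 = 581.40
Buyer bears: freight 6069.04 + insurance 431.91 + destination terminal 381.47 + brokerage 131.27 + delivery 331.80 + duty 581.40 = 7926.89
Landed cost = invoice 48449.78 + 7926.89 = 56376.67

Total landed cost: GBP 56376.67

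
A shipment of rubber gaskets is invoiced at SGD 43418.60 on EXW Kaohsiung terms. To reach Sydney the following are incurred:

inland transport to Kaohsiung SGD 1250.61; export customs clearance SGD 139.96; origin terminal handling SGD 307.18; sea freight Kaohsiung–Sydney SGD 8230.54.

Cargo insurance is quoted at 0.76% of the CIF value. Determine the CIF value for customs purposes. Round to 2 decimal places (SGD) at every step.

Let C be the CIF value. C = EXW price + pre-shipment costs + freight + 0.76% × C
C − 0.76% × C = 43418.60 + 1250.61 + 139.96 + 307.18 + 8230.54
0.9924 × C = 53346.89
C = 53346.89 / 0.9924 = 53755.43
Insurance premium = 0.76% × 53755.43 = 408.54

CIF value: SGD 53755.43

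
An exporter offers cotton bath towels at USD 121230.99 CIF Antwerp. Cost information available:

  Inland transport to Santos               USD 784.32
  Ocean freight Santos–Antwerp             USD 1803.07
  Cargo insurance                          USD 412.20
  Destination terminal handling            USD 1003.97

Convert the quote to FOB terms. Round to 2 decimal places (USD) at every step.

FOB price: USD 119015.72

Not relevant to the conversion: inland to port — on the seller under both CIF and FOB; already in the CIF price and stays in the FOB price. destination terminal — on the buyer under both terms; not part of either seller's price.
From CIF to FOB, the seller no longer bears: freight, insurance.
FOB price = 121230.99 − 1803.07 − 412.20 = 119015.72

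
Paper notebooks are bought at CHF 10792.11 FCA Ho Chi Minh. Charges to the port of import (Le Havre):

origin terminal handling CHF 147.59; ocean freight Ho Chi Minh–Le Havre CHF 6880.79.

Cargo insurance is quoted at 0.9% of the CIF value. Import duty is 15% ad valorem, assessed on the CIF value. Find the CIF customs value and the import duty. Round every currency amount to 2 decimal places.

Let C be the CIF value. C = FCA price + pre-shipment costs + freight + 0.9% × C
C − 0.9% × C = 10792.11 + 147.59 + 6880.79
0.991 × C = 17820.49
C = 17820.49 / 0.991 = 17982.33
Insurance premium = 0.9% × 17982.33 = 161.84
Import duty = 17982.33 × 15% = 2697.35

CIF value: CHF 17982.33; import duty: CHF 2697.35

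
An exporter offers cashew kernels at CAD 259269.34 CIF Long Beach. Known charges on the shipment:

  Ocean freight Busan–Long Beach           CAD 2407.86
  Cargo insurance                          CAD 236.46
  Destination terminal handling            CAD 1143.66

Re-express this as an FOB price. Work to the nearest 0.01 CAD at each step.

Not relevant to the conversion: destination terminal — on the buyer under both terms; not part of either seller's price.
From CIF to FOB, the seller no longer bears: freight, insurance.
FOB price = 259269.34 − 2407.86 − 236.46 = 256625.02

FOB price: CAD 256625.02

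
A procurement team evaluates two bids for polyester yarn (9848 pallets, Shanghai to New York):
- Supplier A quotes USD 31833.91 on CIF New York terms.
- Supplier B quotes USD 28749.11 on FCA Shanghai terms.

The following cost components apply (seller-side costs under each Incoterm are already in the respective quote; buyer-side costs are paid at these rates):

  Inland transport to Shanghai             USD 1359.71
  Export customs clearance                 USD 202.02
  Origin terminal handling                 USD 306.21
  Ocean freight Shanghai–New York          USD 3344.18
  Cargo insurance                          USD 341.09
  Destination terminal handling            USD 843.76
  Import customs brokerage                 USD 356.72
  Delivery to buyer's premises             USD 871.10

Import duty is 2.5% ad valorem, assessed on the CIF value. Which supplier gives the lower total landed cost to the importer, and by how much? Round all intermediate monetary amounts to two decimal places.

Supplier A is cheaper by USD 929.34

Supplier A (CIF):
The CIF price already equals the CIF value: 31833.91
Import duty = 31833.91 × 2.5% = 795.85
Buyer bears (A): 843.76 + 356.72 + 871.10 = 2071.58
Landed cost (A) = invoice 31833.91 + 2071.58 + duty 795.85 = 34701.34
Supplier B (FCA):
CIF value = FCA price + origin terminal + freight + insurance = 28749.11 + 306.21 + 3344.18 + 341.09 = 32740.59
Import duty = 32740.59 × 2.5% = 818.51
Buyer bears (B): 306.21 + 3344.18 + 341.09 + 843.76 + 356.72 + 871.10 = 6063.06
Landed cost (B) = invoice 28749.11 + 6063.06 + duty 818.51 = 35630.68
Difference = |34701.34 − 35630.68| = 929.34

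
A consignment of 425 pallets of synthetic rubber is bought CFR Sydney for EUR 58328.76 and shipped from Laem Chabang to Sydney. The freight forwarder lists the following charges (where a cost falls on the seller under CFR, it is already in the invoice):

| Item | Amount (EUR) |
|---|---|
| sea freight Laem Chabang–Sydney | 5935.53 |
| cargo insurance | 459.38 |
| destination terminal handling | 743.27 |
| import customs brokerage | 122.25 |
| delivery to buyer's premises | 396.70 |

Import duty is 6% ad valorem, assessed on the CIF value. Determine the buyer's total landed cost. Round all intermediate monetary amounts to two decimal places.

Total landed cost: EUR 63577.65

CFR: the seller pays costs through ocean freight to the destination port, but not insurance.
Already in the invoice (seller's account under CFR): freight — exclude.
CIF value = CFR price + insurance = 58328.76 + 459.38 = 58788.14
Import duty = 58788.14 × 6% = 3527.29
Buyer bears: insurance 459.38 + destination terminal 743.27 + brokerage 122.25 + delivery 396.70 + duty 3527.29 = 5248.89
Landed cost = invoice 58328.76 + 5248.89 = 63577.65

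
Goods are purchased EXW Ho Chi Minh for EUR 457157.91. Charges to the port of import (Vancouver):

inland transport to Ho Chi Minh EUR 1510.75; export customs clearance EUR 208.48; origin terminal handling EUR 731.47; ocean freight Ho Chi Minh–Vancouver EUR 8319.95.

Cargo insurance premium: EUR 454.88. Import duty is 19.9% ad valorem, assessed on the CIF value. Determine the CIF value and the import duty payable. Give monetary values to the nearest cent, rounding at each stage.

CIF = EXW price + pre-shipment costs + freight + insurance
CIF = 457157.91 + 1510.75 + 208.48 + 731.47 + 8319.95 + 454.88 = 468383.44
Import duty = 468383.44 × 19.9% = 93208.30

CIF value: EUR 468383.44; import duty: EUR 93208.30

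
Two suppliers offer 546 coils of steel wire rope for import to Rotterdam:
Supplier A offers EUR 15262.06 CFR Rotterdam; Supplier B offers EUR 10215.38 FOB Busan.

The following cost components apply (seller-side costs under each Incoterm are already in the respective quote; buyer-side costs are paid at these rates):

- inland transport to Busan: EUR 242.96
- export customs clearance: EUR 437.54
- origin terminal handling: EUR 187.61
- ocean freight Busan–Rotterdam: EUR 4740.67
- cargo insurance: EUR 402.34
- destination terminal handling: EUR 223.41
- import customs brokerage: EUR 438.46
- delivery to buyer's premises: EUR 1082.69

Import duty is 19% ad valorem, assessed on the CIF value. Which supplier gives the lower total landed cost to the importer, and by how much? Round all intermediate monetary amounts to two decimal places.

Supplier A (CFR):
CIF value = CFR price + insurance = 15262.06 + 402.34 = 15664.40
Import duty = 15664.40 × 19% = 2976.24
Buyer bears (A): 402.34 + 223.41 + 438.46 + 1082.69 = 2146.90
Landed cost (A) = invoice 15262.06 + 2146.90 + duty 2976.24 = 20385.20
Supplier B (FOB):
CIF value = FOB price + freight + insurance = 10215.38 + 4740.67 + 402.34 = 15358.39
Import duty = 15358.39 × 19% = 2918.09
Buyer bears (B): 4740.67 + 402.34 + 223.41 + 438.46 + 1082.69 = 6887.57
Landed cost (B) = invoice 10215.38 + 6887.57 + duty 2918.09 = 20021.04
Difference = |20385.20 − 20021.04| = 364.16

Supplier B is cheaper by EUR 364.16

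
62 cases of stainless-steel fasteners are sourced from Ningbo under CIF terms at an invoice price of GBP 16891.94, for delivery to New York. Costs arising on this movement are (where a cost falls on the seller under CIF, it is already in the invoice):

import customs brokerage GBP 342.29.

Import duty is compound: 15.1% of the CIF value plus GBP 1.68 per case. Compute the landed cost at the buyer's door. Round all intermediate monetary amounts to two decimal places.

Total landed cost: GBP 19889.07

CIF: the seller pays costs through ocean freight and marine insurance to the destination port.
The CIF price already equals the CIF value: 16891.94
Ad valorem component: 16891.94 × 15.1% = 2550.68
Specific component: 62 × 1.68 = 104.16
Import duty = 2550.68 + 104.16 = 2654.84
Buyer bears: brokerage 342.29 + duty 2654.84 = 2997.13
Landed cost = invoice 16891.94 + 2997.13 = 19889.07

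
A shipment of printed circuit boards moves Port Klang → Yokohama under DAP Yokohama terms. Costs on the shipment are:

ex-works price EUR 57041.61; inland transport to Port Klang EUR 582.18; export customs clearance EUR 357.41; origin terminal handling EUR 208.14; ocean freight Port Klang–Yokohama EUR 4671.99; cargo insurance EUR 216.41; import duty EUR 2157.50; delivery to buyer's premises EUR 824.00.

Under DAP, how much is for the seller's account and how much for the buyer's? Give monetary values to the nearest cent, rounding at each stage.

Seller: EUR 63901.74; buyer: EUR 2157.50

DAP: the seller bears all costs to the named destination except import duty and clearance.
Seller's account: goods 57041.61 + inland to port 582.18 + export clearance 357.41 + origin terminal 208.14 + freight 4671.99 + insurance 216.41 + delivery 824.00 = 63901.74
Buyer's account: duty 2157.50 = 2157.50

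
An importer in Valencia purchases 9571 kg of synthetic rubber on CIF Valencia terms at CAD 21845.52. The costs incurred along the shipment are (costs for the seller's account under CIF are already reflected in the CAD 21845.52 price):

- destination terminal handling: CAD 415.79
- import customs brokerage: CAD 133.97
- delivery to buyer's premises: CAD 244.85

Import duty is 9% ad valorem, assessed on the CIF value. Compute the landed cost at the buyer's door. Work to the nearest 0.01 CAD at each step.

Total landed cost: CAD 24606.23

CIF: the seller pays costs through ocean freight and marine insurance to the destination port.
The CIF price already equals the CIF value: 21845.52
Import duty = 21845.52 × 9% = 1966.10
Buyer bears: destination terminal 415.79 + brokerage 133.97 + delivery 244.85 + duty 1966.10 = 2760.71
Landed cost = invoice 21845.52 + 2760.71 = 24606.23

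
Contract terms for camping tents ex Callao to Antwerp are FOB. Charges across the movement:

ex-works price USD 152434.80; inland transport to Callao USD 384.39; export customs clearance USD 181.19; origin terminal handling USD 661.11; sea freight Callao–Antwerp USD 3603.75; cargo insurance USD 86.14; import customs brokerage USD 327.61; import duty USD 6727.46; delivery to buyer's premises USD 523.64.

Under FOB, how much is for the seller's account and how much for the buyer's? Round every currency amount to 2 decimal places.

FOB: the seller bears costs until goods are on board at the origin port; the buyer bears freight, insurance and all costs thereafter.
Seller's account: goods 152434.80 + inland to port 384.39 + export clearance 181.19 + origin terminal 661.11 = 153661.49
Buyer's account: freight 3603.75 + insurance 86.14 + brokerage 327.61 + duty 6727.46 + delivery 523.64 = 11268.60

Seller: USD 153661.49; buyer: USD 11268.60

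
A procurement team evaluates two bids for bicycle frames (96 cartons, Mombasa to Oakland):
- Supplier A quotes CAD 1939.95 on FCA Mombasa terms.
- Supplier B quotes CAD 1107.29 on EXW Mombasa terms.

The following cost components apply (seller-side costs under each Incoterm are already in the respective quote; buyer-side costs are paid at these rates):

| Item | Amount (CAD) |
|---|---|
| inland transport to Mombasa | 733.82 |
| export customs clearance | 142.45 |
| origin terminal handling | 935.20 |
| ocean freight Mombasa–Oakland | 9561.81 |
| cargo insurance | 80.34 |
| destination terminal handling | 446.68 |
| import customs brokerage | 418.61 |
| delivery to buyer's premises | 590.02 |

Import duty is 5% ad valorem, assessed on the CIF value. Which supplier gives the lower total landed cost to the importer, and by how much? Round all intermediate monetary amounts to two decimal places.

Supplier A (FCA):
CIF value = FCA price + origin terminal + freight + insurance = 1939.95 + 935.20 + 9561.81 + 80.34 = 12517.30
Import duty = 12517.30 × 5% = 625.87
Buyer bears (A): 935.20 + 9561.81 + 80.34 + 446.68 + 418.61 + 590.02 = 12032.66
Landed cost (A) = invoice 1939.95 + 12032.66 + duty 625.87 = 14598.48
Supplier B (EXW):
CIF value = EXW price + inland to port + export clearance + origin terminal + freight + insurance = 1107.29 + 733.82 + 142.45 + 935.20 + 9561.81 + 80.34 = 12560.91
Import duty = 12560.91 × 5% = 628.05
Buyer bears (B): 733.82 + 142.45 + 935.20 + 9561.81 + 80.34 + 446.68 + 418.61 + 590.02 = 12908.93
Landed cost (B) = invoice 1107.29 + 12908.93 + duty 628.05 = 14644.27
Difference = |14598.48 − 14644.27| = 45.79

Supplier A is cheaper by CAD 45.79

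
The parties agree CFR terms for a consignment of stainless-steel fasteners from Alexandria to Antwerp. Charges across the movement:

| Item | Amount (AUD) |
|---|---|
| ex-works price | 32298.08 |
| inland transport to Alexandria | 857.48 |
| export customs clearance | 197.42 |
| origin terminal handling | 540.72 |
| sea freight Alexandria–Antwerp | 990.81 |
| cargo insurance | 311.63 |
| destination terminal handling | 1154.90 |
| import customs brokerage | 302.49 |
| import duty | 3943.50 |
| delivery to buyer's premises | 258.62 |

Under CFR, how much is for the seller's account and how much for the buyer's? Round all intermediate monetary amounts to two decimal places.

CFR: the seller pays costs through ocean freight to the destination port, but not insurance.
Seller's account: goods 32298.08 + inland to port 857.48 + export clearance 197.42 + origin terminal 540.72 + freight 990.81 = 34884.51
Buyer's account: insurance 311.63 + destination terminal 1154.90 + brokerage 302.49 + duty 3943.50 + delivery 258.62 = 5971.14

Seller: AUD 34884.51; buyer: AUD 5971.14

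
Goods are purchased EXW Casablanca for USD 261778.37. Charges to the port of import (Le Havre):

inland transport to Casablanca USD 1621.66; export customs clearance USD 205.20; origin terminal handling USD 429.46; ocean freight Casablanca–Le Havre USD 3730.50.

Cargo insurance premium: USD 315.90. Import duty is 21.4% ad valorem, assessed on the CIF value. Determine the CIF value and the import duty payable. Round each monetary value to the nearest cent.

CIF value: USD 268081.09; import duty: USD 57369.35

CIF = EXW price + pre-shipment costs + freight + insurance
CIF = 261778.37 + 1621.66 + 205.20 + 429.46 + 3730.50 + 315.90 = 268081.09
Import duty = 268081.09 × 21.4% = 57369.35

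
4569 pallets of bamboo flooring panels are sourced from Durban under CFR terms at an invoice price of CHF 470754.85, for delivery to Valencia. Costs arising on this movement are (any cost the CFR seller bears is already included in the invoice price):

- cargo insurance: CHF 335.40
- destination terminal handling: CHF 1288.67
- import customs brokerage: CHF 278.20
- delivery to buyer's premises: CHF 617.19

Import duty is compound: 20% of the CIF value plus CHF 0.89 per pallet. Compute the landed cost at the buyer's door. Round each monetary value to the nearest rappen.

CFR: the seller pays costs through ocean freight to the destination port, but not insurance.
CIF value = CFR price + insurance = 470754.85 + 335.40 = 471090.25
Ad valorem component: 471090.25 × 20% = 94218.05
Specific component: 4569 × 0.89 = 4066.41
Import duty = 94218.05 + 4066.41 = 98284.46
Buyer bears: insurance 335.40 + destination terminal 1288.67 + brokerage 278.20 + delivery 617.19 + duty 98284.46 = 100803.92
Landed cost = invoice 470754.85 + 100803.92 = 571558.77

Total landed cost: CHF 571558.77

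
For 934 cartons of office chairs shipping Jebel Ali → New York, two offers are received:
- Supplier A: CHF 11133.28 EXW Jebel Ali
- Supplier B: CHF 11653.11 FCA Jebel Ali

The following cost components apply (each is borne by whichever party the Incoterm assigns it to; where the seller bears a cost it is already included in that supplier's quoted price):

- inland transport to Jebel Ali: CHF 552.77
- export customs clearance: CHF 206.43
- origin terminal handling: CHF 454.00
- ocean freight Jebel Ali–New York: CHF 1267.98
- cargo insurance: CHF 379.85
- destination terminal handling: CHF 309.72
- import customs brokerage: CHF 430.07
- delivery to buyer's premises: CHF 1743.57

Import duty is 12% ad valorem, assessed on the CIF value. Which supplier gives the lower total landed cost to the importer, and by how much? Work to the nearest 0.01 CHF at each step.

Supplier A (EXW):
CIF value = EXW price + inland to port + export clearance + origin terminal + freight + insurance = 11133.28 + 552.77 + 206.43 + 454.00 + 1267.98 + 379.85 = 13994.31
Import duty = 13994.31 × 12% = 1679.32
Buyer bears (A): 552.77 + 206.43 + 454.00 + 1267.98 + 379.85 + 309.72 + 430.07 + 1743.57 = 5344.39
Landed cost (A) = invoice 11133.28 + 5344.39 + duty 1679.32 = 18156.99
Supplier B (FCA):
CIF value = FCA price + origin terminal + freight + insurance = 11653.11 + 454.00 + 1267.98 + 379.85 = 13754.94
Import duty = 13754.94 × 12% = 1650.59
Buyer bears (B): 454.00 + 1267.98 + 379.85 + 309.72 + 430.07 + 1743.57 = 4585.19
Landed cost (B) = invoice 11653.11 + 4585.19 + duty 1650.59 = 17888.89
Difference = |18156.99 − 17888.89| = 268.10

Supplier B is cheaper by CHF 268.10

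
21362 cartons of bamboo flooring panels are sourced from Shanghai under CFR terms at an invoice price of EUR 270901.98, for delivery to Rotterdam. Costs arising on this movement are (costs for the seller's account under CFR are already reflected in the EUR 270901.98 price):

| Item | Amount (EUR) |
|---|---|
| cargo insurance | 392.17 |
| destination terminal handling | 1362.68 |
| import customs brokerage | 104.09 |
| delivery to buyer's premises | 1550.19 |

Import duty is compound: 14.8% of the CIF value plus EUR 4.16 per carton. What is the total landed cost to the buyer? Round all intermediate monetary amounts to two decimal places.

Total landed cost: EUR 403328.56

CFR: the seller pays costs through ocean freight to the destination port, but not insurance.
CIF value = CFR price + insurance = 270901.98 + 392.17 = 271294.15
Ad valorem component: 271294.15 × 14.8% = 40151.53
Specific component: 21362 × 4.16 = 88865.92
Import duty = 40151.53 + 88865.92 = 129017.45
Buyer bears: insurance 392.17 + destination terminal 1362.68 + brokerage 104.09 + delivery 1550.19 + duty 129017.45 = 132426.58
Landed cost = invoice 270901.98 + 132426.58 = 403328.56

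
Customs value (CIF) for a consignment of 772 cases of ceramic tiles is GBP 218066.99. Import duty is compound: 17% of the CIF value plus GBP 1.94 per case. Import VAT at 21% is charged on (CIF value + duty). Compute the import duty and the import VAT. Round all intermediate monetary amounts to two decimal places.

Ad valorem component: 218066.99 × 17% = 37071.39
Specific component: 772 × 1.94 = 1497.68
Import duty = 37071.39 + 1497.68 = 38569.07
VAT base = CIF + duty = 218066.99 + 38569.07 = 256636.06
Import VAT = 256636.06 × 21% = 53893.57

Import duty: GBP 38569.07; import VAT: GBP 53893.57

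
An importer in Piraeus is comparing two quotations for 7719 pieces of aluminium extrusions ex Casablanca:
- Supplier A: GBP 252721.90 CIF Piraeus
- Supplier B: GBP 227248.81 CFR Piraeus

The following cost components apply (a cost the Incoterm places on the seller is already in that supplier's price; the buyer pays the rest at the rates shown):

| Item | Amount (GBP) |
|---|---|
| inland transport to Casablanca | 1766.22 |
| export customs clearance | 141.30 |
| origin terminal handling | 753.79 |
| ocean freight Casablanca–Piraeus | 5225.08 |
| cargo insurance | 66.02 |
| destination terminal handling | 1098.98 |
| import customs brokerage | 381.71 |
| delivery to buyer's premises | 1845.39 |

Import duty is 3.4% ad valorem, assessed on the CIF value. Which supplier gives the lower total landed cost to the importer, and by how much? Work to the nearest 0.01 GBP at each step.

Supplier A (CIF):
The CIF price already equals the CIF value: 252721.90
Import duty = 252721.90 × 3.4% = 8592.54
Buyer bears (A): 1098.98 + 381.71 + 1845.39 = 3326.08
Landed cost (A) = invoice 252721.90 + 3326.08 + duty 8592.54 = 264640.52
Supplier B (CFR):
CIF value = CFR price + insurance = 227248.81 + 66.02 = 227314.83
Import duty = 227314.83 × 3.4% = 7728.70
Buyer bears (B): 66.02 + 1098.98 + 381.71 + 1845.39 = 3392.10
Landed cost (B) = invoice 227248.81 + 3392.10 + duty 7728.70 = 238369.61
Difference = |264640.52 − 238369.61| = 26270.91

Supplier B is cheaper by GBP 26270.91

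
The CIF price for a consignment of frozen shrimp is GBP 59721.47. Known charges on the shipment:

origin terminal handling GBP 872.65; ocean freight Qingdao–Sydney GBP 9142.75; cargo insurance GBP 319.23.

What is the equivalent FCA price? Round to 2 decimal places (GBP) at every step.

From CIF to FCA, the seller no longer bears: origin terminal, freight, insurance.
FCA price = 59721.47 − 872.65 − 9142.75 − 319.23 = 49386.84

FCA price: GBP 49386.84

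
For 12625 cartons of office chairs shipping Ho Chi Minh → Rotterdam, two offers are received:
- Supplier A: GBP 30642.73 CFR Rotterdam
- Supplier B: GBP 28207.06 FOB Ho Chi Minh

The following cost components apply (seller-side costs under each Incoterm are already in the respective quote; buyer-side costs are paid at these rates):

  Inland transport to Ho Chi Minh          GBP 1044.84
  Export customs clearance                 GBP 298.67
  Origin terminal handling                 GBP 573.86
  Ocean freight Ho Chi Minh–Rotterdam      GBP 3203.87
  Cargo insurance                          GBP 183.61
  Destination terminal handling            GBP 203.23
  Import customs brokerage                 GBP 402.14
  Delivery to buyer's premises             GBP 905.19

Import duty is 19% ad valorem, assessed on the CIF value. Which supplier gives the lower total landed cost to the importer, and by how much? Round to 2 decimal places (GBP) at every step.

Supplier A (CFR):
CIF value = CFR price + insurance = 30642.73 + 183.61 = 30826.34
Import duty = 30826.34 × 19% = 5857.00
Buyer bears (A): 183.61 + 203.23 + 402.14 + 905.19 = 1694.17
Landed cost (A) = invoice 30642.73 + 1694.17 + duty 5857.00 = 38193.90
Supplier B (FOB):
CIF value = FOB price + freight + insurance = 28207.06 + 3203.87 + 183.61 = 31594.54
Import duty = 31594.54 × 19% = 6002.96
Buyer bears (B): 3203.87 + 183.61 + 203.23 + 402.14 + 905.19 = 4898.04
Landed cost (B) = invoice 28207.06 + 4898.04 + duty 6002.96 = 39108.06
Difference = |38193.90 − 39108.06| = 914.16

Supplier A is cheaper by GBP 914.16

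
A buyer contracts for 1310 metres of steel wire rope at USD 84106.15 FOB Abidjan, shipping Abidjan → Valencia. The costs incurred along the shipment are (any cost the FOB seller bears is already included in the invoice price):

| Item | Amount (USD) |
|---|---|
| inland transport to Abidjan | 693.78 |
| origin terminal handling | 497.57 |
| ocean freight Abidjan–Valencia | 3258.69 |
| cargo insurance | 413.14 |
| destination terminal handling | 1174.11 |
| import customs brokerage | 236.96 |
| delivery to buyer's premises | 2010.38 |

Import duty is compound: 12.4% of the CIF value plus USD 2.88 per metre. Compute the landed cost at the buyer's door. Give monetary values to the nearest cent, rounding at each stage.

Total landed cost: USD 105856.70

FOB: the seller bears costs until goods are on board at the origin port; the buyer bears freight, insurance and all costs thereafter.
Already in the invoice (seller's account under FOB): inland to port, origin terminal — exclude.
CIF value = FOB price + freight + insurance = 84106.15 + 3258.69 + 413.14 = 87777.98
Ad valorem component: 87777.98 × 12.4% = 10884.47
Specific component: 1310 × 2.88 = 3772.80
Import duty = 10884.47 + 3772.80 = 14657.27
Buyer bears: freight 3258.69 + insurance 413.14 + destination terminal 1174.11 + brokerage 236.96 + delivery 2010.38 + duty 14657.27 = 21750.55
Landed cost = invoice 84106.15 + 21750.55 = 105856.70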